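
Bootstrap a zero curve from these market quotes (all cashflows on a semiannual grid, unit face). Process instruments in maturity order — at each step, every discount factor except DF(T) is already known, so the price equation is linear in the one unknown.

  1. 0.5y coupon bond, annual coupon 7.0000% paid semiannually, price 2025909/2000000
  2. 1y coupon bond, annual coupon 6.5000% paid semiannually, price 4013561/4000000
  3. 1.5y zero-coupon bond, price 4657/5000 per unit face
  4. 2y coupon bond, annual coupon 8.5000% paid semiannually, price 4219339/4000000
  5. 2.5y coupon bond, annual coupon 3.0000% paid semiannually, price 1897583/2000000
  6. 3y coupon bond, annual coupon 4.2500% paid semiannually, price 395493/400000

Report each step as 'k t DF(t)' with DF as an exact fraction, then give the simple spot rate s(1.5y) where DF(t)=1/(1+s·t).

step 1 [0.5y] bond c/2=7/200: DF=(2025909/2000000 − 7/200·(0))/(1+7/200) = 9787/10000 ≈ 0.978700
step 2 [1y] bond c/2=13/400: DF=(4013561/4000000 − 13/400·(0.978700))/(1+13/400) = 941/1000 ≈ 0.941000
step 3 [1.5y] zero: DF = P = 4657/5000 ≈ 0.931400
step 4 [2y] bond c/2=17/400: DF=(4219339/4000000 − 17/400·(0.978700+0.941000+0.931400))/(1+17/400) = 2239/2500 ≈ 0.895600
step 5 [2.5y] bond c/2=3/200: DF=(1897583/2000000 − 3/200·(0.978700+0.941000+0.931400+0.895600))/(1+3/200) = 4397/5000 ≈ 0.879400
step 6 [3y] bond c/2=17/800: DF=(395493/400000 − 17/800·(0.978700+0.941000+0.931400+0.895600+0.879400))/(1+17/800) = 8719/10000 ≈ 0.871900

1 1/2 9787/10000
2 1 941/1000
3 3/2 4657/5000
4 2 2239/2500
5 5/2 4397/5000
6 3 8719/10000
s(1.5y) = (1/(4657/5000) − 1)/(3/2) = 686/13971 ≈ 4.9102%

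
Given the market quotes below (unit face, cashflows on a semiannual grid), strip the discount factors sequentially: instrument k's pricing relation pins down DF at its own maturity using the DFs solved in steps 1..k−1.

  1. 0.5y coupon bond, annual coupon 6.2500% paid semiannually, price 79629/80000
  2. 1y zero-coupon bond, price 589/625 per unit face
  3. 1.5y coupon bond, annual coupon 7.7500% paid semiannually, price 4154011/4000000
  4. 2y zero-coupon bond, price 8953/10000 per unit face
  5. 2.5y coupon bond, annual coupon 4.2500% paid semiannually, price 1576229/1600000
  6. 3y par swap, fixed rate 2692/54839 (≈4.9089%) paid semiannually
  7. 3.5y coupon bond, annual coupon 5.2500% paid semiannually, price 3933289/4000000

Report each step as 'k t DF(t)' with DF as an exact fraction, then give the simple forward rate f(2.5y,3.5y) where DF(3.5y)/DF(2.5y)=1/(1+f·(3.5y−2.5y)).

step 1 [0.5y] bond c/2=1/32: DF=(79629/80000 − 1/32·(0))/(1+1/32) = 2413/2500 ≈ 0.965200
step 2 [1y] zero: DF = P = 589/625 ≈ 0.942400
step 3 [1.5y] bond c/2=31/800: DF=(4154011/4000000 − 31/800·(0.965200+0.942400))/(1+31/800) = 4643/5000 ≈ 0.928600
step 4 [2y] zero: DF = P = 8953/10000 ≈ 0.895300
step 5 [2.5y] bond c/2=17/800: DF=(1576229/1600000 − 17/800·(0.965200+0.942400+0.928600+0.895300))/(1+17/800) = 887/1000 ≈ 0.887000
step 6 [3y] swap r/2=1346/54839: DF=(1 − 1346/54839·(0.965200+0.942400+0.928600+0.895300+0.887000))/(1+1346/54839) = 4327/5000 ≈ 0.865400
step 7 [3.5y] bond c/2=21/800: DF=(3933289/4000000 − 21/800·(0.965200+0.942400+0.928600+0.895300+0.887000+0.865400))/(1+21/800) = 8179/10000 ≈ 0.817900

1 1/2 2413/2500
2 1 589/625
3 3/2 4643/5000
4 2 8953/10000
5 5/2 887/1000
6 3 4327/5000
7 7/2 8179/10000
f(2.5y,3.5y) = ((887/1000)/(8179/10000) − 1)/(1) = 691/8179 ≈ 8.4485%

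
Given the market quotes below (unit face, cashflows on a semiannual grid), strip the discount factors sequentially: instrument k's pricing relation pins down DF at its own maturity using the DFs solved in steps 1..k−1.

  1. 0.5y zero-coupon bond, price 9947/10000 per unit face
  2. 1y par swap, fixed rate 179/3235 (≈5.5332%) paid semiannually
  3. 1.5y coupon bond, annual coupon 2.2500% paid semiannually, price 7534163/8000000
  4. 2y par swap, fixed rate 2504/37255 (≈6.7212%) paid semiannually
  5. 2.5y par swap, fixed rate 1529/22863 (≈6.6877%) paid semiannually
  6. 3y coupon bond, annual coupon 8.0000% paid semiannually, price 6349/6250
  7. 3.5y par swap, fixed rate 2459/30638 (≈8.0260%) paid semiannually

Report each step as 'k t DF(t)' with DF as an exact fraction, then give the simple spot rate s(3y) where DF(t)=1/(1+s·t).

1 1/2 9947/10000
2 1 9463/10000
3 3/2 9097/10000
4 2 2187/2500
5 5/2 8471/10000
6 3 8009/10000
7 7/2 7541/10000
s(3y) = (1/(8009/10000) − 1)/(3) = 1991/24027 ≈ 8.2865%

step 1 [0.5y] zero: DF = P = 9947/10000 ≈ 0.994700
step 2 [1y] swap r/2=179/6470: DF=(1 − 179/6470·(0.994700))/(1+179/6470) = 9463/10000 ≈ 0.946300
step 3 [1.5y] bond c/2=9/800: DF=(7534163/8000000 − 9/800·(0.994700+0.946300))/(1+9/800) = 9097/10000 ≈ 0.909700
step 4 [2y] swap r/2=1252/37255: DF=(1 − 1252/37255·(0.994700+0.946300+0.909700))/(1+1252/37255) = 2187/2500 ≈ 0.874800
step 5 [2.5y] swap r/2=1529/45726: DF=(1 − 1529/45726·(0.994700+0.946300+0.909700+0.874800))/(1+1529/45726) = 8471/10000 ≈ 0.847100
step 6 [3y] bond c/2=1/25: DF=(6349/6250 − 1/25·(0.994700+0.946300+0.909700+0.874800+0.847100))/(1+1/25) = 8009/10000 ≈ 0.800900
step 7 [3.5y] swap r/2=2459/61276: DF=(1 − 2459/61276·(0.994700+0.946300+0.909700+0.874800+0.847100+0.800900))/(1+2459/61276) = 7541/10000 ≈ 0.754100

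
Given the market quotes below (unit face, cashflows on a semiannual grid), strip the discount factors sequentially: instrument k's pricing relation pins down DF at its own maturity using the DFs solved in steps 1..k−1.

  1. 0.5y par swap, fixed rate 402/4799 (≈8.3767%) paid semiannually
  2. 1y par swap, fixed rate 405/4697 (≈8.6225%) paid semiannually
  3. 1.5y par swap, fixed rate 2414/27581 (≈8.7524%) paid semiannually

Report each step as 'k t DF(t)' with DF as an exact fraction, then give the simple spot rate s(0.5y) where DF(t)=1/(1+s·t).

1 1/2 4799/5000
2 1 919/1000
3 3/2 8793/10000
s(0.5y) = (1/(4799/5000) − 1)/(1/2) = 402/4799 ≈ 8.3767%

step 1 [0.5y] swap r/2=201/4799: DF=(1 − 201/4799·(0))/(1+201/4799) = 4799/5000 ≈ 0.959800
step 2 [1y] swap r/2=405/9394: DF=(1 − 405/9394·(0.959800))/(1+405/9394) = 919/1000 ≈ 0.919000
step 3 [1.5y] swap r/2=1207/27581: DF=(1 − 1207/27581·(0.959800+0.919000))/(1+1207/27581) = 8793/10000 ≈ 0.879300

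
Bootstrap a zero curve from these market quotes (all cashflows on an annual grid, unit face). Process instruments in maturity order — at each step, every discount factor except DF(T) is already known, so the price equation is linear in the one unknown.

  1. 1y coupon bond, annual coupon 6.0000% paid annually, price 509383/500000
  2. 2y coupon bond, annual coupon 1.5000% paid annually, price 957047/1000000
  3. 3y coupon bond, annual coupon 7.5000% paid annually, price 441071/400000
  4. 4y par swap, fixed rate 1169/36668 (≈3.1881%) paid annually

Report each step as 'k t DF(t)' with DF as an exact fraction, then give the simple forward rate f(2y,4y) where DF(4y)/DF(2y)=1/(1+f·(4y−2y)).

1 1 9611/10000
2 2 9287/10000
3 3 8939/10000
4 4 8831/10000
f(2y,4y) = ((9287/10000)/(8831/10000) − 1)/(2) = 228/8831 ≈ 2.5818%

step 1 [1y] bond c/1=3/50: DF=(509383/500000 − 3/50·(0))/(1+3/50) = 9611/10000 ≈ 0.961100
step 2 [2y] bond c/1=3/200: DF=(957047/1000000 − 3/200·(0.961100))/(1+3/200) = 9287/10000 ≈ 0.928700
step 3 [3y] bond c/1=3/40: DF=(441071/400000 − 3/40·(0.961100+0.928700))/(1+3/40) = 8939/10000 ≈ 0.893900
step 4 [4y] swap r/1=1169/36668: DF=(1 − 1169/36668·(0.961100+0.928700+0.893900))/(1+1169/36668) = 8831/10000 ≈ 0.883100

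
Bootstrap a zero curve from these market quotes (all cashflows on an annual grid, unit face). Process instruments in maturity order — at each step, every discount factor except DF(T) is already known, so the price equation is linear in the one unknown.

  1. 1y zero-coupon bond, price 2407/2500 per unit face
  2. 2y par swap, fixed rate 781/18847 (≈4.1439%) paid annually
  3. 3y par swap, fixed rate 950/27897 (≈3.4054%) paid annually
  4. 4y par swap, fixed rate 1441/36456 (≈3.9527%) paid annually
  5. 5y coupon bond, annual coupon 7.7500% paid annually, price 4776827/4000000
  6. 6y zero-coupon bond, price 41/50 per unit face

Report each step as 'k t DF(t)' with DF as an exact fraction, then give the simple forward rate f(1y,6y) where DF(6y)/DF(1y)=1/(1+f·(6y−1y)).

1 1 2407/2500
2 2 9219/10000
3 3 181/200
4 4 8559/10000
5 5 8461/10000
6 6 41/50
f(1y,6y) = ((2407/2500)/(41/50) − 1)/(5) = 357/10250 ≈ 3.4829%

step 1 [1y] zero: DF = P = 2407/2500 ≈ 0.962800
step 2 [2y] swap r/1=781/18847: DF=(1 − 781/18847·(0.962800))/(1+781/18847) = 9219/10000 ≈ 0.921900
step 3 [3y] swap r/1=950/27897: DF=(1 − 950/27897·(0.962800+0.921900))/(1+950/27897) = 181/200 ≈ 0.905000
step 4 [4y] swap r/1=1441/36456: DF=(1 − 1441/36456·(0.962800+0.921900+0.905000))/(1+1441/36456) = 8559/10000 ≈ 0.855900
step 5 [5y] bond c/1=31/400: DF=(4776827/4000000 − 31/400·(0.962800+0.921900+0.905000+0.855900))/(1+31/400) = 8461/10000 ≈ 0.846100
step 6 [6y] zero: DF = P = 41/50 ≈ 0.820000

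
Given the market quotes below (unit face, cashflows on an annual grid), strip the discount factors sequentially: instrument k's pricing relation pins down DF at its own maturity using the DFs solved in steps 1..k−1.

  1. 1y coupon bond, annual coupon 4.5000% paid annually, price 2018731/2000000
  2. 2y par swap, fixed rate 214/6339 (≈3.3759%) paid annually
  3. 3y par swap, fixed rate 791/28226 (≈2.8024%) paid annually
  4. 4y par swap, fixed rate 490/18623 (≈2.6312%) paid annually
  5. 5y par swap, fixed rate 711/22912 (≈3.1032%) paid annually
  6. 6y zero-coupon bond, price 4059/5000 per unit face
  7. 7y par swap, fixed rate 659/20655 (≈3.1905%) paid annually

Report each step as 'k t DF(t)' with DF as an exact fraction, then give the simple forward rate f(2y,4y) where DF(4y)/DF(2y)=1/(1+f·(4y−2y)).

step 1 [1y] bond c/1=9/200: DF=(2018731/2000000 − 9/200·(0))/(1+9/200) = 9659/10000 ≈ 0.965900
step 2 [2y] swap r/1=214/6339: DF=(1 − 214/6339·(0.965900))/(1+214/6339) = 4679/5000 ≈ 0.935800
step 3 [3y] swap r/1=791/28226: DF=(1 − 791/28226·(0.965900+0.935800))/(1+791/28226) = 9209/10000 ≈ 0.920900
step 4 [4y] swap r/1=490/18623: DF=(1 − 490/18623·(0.965900+0.935800+0.920900))/(1+490/18623) = 451/500 ≈ 0.902000
step 5 [5y] swap r/1=711/22912: DF=(1 − 711/22912·(0.965900+0.935800+0.920900+0.902000))/(1+711/22912) = 4289/5000 ≈ 0.857800
step 6 [6y] zero: DF = P = 4059/5000 ≈ 0.811800
step 7 [7y] swap r/1=659/20655: DF=(1 − 659/20655·(0.965900+0.935800+0.920900+0.902000+0.857800+0.811800))/(1+659/20655) = 8023/10000 ≈ 0.802300

1 1 9659/10000
2 2 4679/5000
3 3 9209/10000
4 4 451/500
5 5 4289/5000
6 6 4059/5000
7 7 8023/10000
f(2y,4y) = ((4679/5000)/(451/500) − 1)/(2) = 169/9020 ≈ 1.8736%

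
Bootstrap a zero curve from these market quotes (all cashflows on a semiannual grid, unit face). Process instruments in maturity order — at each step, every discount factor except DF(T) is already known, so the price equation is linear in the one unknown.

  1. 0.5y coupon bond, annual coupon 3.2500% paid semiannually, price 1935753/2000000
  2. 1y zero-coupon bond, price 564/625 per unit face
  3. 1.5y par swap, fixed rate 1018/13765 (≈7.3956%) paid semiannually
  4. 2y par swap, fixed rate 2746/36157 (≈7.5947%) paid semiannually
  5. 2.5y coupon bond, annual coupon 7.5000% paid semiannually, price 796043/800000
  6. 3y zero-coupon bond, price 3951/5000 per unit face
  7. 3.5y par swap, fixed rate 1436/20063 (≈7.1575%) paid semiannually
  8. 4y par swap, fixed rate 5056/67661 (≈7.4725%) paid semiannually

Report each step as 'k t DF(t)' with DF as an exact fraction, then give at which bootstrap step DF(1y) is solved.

1 1/2 2381/2500
2 1 564/625
3 3/2 4491/5000
4 2 8627/10000
5 5/2 2071/2500
6 3 3951/5000
7 7/2 3923/5000
8 4 467/625
DF(1y) is solved at step 2

step 1 [0.5y] bond c/2=13/800: DF=(1935753/2000000 − 13/800·(0))/(1+13/800) = 2381/2500 ≈ 0.952400
step 2 [1y] zero: DF = P = 564/625 ≈ 0.902400
step 3 [1.5y] swap r/2=509/13765: DF=(1 − 509/13765·(0.952400+0.902400))/(1+509/13765) = 4491/5000 ≈ 0.898200
step 4 [2y] swap r/2=1373/36157: DF=(1 − 1373/36157·(0.952400+0.902400+0.898200))/(1+1373/36157) = 8627/10000 ≈ 0.862700
step 5 [2.5y] bond c/2=3/80: DF=(796043/800000 − 3/80·(0.952400+0.902400+0.898200+0.862700))/(1+3/80) = 2071/2500 ≈ 0.828400
step 6 [3y] zero: DF = P = 3951/5000 ≈ 0.790200
step 7 [3.5y] swap r/2=718/20063: DF=(1 − 718/20063·(0.952400+0.902400+0.898200+0.862700+0.828400+0.790200))/(1+718/20063) = 3923/5000 ≈ 0.784600
step 8 [4y] swap r/2=2528/67661: DF=(1 − 2528/67661·(0.952400+0.902400+0.898200+0.862700+0.828400+0.790200+0.784600))/(1+2528/67661) = 467/625 ≈ 0.747200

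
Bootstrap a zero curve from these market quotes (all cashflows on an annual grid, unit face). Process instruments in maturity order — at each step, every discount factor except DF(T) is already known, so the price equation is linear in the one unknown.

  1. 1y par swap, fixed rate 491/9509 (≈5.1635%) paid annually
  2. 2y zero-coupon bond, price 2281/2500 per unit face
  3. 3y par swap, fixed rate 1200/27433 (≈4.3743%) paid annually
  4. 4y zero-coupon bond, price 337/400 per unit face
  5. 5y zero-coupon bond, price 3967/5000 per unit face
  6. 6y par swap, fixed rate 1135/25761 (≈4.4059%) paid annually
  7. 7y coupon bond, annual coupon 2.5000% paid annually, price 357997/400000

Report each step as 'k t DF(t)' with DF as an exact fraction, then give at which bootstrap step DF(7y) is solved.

1 1 9509/10000
2 2 2281/2500
3 3 22/25
4 4 337/400
5 5 3967/5000
6 6 773/1000
7 7 299/400
DF(7y) is solved at step 7

step 1 [1y] swap r/1=491/9509: DF=(1 − 491/9509·(0))/(1+491/9509) = 9509/10000 ≈ 0.950900
step 2 [2y] zero: DF = P = 2281/2500 ≈ 0.912400
step 3 [3y] swap r/1=1200/27433: DF=(1 − 1200/27433·(0.950900+0.912400))/(1+1200/27433) = 22/25 ≈ 0.880000
step 4 [4y] zero: DF = P = 337/400 ≈ 0.842500
step 5 [5y] zero: DF = P = 3967/5000 ≈ 0.793400
step 6 [6y] swap r/1=1135/25761: DF=(1 − 1135/25761·(0.950900+0.912400+0.880000+0.842500+0.793400))/(1+1135/25761) = 773/1000 ≈ 0.773000
step 7 [7y] bond c/1=1/40: DF=(357997/400000 − 1/40·(0.950900+0.912400+0.880000+0.842500+0.793400+0.773000))/(1+1/40) = 299/400 ≈ 0.747500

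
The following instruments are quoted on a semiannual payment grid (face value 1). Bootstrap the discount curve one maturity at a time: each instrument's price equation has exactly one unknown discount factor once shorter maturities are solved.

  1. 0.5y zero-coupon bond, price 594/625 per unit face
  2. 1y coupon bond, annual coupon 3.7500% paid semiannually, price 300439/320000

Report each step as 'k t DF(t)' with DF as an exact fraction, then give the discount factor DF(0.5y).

1 1/2 594/625
2 1 9041/10000
DF(0.5y) = 594/625 ≈ 0.950400

step 1 [0.5y] zero: DF = P = 594/625 ≈ 0.950400
step 2 [1y] bond c/2=3/160: DF=(300439/320000 − 3/160·(0.950400))/(1+3/160) = 9041/10000 ≈ 0.904100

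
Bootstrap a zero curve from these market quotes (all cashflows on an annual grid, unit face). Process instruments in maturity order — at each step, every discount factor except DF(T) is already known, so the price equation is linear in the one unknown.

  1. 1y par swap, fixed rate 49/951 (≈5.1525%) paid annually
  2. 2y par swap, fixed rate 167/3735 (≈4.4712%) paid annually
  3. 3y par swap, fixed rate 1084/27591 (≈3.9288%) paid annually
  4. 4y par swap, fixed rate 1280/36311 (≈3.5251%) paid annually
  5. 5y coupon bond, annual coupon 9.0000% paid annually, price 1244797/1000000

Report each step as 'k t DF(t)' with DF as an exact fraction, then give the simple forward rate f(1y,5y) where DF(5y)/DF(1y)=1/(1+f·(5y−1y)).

1 1 951/1000
2 2 1833/2000
3 3 2229/2500
4 4 109/125
5 5 4211/5000
f(1y,5y) = ((951/1000)/(4211/5000) − 1)/(4) = 136/4211 ≈ 3.2296%

step 1 [1y] swap r/1=49/951: DF=(1 − 49/951·(0))/(1+49/951) = 951/1000 ≈ 0.951000
step 2 [2y] swap r/1=167/3735: DF=(1 − 167/3735·(0.951000))/(1+167/3735) = 1833/2000 ≈ 0.916500
step 3 [3y] swap r/1=1084/27591: DF=(1 − 1084/27591·(0.951000+0.916500))/(1+1084/27591) = 2229/2500 ≈ 0.891600
step 4 [4y] swap r/1=1280/36311: DF=(1 − 1280/36311·(0.951000+0.916500+0.891600))/(1+1280/36311) = 109/125 ≈ 0.872000
step 5 [5y] bond c/1=9/100: DF=(1244797/1000000 − 9/100·(0.951000+0.916500+0.891600+0.872000))/(1+9/100) = 4211/5000 ≈ 0.842200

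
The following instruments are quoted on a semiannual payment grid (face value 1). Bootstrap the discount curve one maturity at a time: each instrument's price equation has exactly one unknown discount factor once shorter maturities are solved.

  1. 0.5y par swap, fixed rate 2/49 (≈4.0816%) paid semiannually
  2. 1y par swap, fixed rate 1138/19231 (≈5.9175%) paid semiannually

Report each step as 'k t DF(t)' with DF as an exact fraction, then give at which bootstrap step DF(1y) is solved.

step 1 [0.5y] swap r/2=1/49: DF=(1 − 1/49·(0))/(1+1/49) = 49/50 ≈ 0.980000
step 2 [1y] swap r/2=569/19231: DF=(1 − 569/19231·(0.980000))/(1+569/19231) = 9431/10000 ≈ 0.943100

1 1/2 49/50
2 1 9431/10000
DF(1y) is solved at step 2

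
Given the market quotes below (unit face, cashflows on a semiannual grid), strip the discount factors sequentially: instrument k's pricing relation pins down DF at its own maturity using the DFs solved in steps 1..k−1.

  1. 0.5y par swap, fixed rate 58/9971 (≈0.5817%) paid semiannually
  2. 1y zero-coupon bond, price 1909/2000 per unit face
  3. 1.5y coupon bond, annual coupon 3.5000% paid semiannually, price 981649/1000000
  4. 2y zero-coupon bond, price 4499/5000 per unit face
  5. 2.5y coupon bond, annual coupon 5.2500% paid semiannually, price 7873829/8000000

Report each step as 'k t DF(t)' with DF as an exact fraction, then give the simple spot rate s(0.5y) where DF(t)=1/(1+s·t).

1 1/2 9971/10000
2 1 1909/2000
3 3/2 582/625
4 2 4499/5000
5 5/2 8623/10000
s(0.5y) = (1/(9971/10000) − 1)/(1/2) = 58/9971 ≈ 0.5817%

step 1 [0.5y] swap r/2=29/9971: DF=(1 − 29/9971·(0))/(1+29/9971) = 9971/10000 ≈ 0.997100
step 2 [1y] zero: DF = P = 1909/2000 ≈ 0.954500
step 3 [1.5y] bond c/2=7/400: DF=(981649/1000000 − 7/400·(0.997100+0.954500))/(1+7/400) = 582/625 ≈ 0.931200
step 4 [2y] zero: DF = P = 4499/5000 ≈ 0.899800
step 5 [2.5y] bond c/2=21/800: DF=(7873829/8000000 − 21/800·(0.997100+0.954500+0.931200+0.899800))/(1+21/800) = 8623/10000 ≈ 0.862300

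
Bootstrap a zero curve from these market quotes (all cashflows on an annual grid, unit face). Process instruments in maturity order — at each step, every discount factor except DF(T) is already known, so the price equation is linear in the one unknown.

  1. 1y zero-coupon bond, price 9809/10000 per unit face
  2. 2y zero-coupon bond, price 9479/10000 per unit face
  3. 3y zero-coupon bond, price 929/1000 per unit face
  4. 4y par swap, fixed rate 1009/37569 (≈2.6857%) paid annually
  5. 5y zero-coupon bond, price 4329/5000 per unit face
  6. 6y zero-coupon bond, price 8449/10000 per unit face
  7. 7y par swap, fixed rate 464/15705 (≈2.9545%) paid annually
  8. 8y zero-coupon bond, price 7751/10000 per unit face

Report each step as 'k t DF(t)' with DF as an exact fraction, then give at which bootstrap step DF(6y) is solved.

step 1 [1y] zero: DF = P = 9809/10000 ≈ 0.980900
step 2 [2y] zero: DF = P = 9479/10000 ≈ 0.947900
step 3 [3y] zero: DF = P = 929/1000 ≈ 0.929000
step 4 [4y] swap r/1=1009/37569: DF=(1 − 1009/37569·(0.980900+0.947900+0.929000))/(1+1009/37569) = 8991/10000 ≈ 0.899100
step 5 [5y] zero: DF = P = 4329/5000 ≈ 0.865800
step 6 [6y] zero: DF = P = 8449/10000 ≈ 0.844900
step 7 [7y] swap r/1=464/15705: DF=(1 − 464/15705·(0.980900+0.947900+0.929000+0.899100+0.865800+0.844900))/(1+464/15705) = 509/625 ≈ 0.814400
step 8 [8y] zero: DF = P = 7751/10000 ≈ 0.775100

1 1 9809/10000
2 2 9479/10000
3 3 929/1000
4 4 8991/10000
5 5 4329/5000
6 6 8449/10000
7 7 509/625
8 8 7751/10000
DF(6y) is solved at step 6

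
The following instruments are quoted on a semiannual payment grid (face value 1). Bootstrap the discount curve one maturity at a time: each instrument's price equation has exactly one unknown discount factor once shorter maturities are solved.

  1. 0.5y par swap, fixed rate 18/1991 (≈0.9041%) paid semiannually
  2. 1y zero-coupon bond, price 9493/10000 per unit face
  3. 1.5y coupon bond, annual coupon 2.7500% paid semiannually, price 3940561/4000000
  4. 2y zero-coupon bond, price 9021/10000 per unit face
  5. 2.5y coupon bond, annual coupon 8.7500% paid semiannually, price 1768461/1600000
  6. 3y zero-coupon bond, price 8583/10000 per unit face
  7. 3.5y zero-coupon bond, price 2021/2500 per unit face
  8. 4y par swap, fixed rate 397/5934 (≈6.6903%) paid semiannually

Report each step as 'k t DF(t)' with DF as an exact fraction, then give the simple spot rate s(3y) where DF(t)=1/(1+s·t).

1 1/2 1991/2000
2 1 9493/10000
3 3/2 4727/5000
4 2 9021/10000
5 5/2 9/10
6 3 8583/10000
7 7/2 2021/2500
8 4 3809/5000
s(3y) = (1/(8583/10000) − 1)/(3) = 1417/25749 ≈ 5.5031%

step 1 [0.5y] swap r/2=9/1991: DF=(1 − 9/1991·(0))/(1+9/1991) = 1991/2000 ≈ 0.995500
step 2 [1y] zero: DF = P = 9493/10000 ≈ 0.949300
step 3 [1.5y] bond c/2=11/800: DF=(3940561/4000000 − 11/800·(0.995500+0.949300))/(1+11/800) = 4727/5000 ≈ 0.945400
step 4 [2y] zero: DF = P = 9021/10000 ≈ 0.902100
step 5 [2.5y] bond c/2=7/160: DF=(1768461/1600000 − 7/160·(0.995500+0.949300+0.945400+0.902100))/(1+7/160) = 9/10 ≈ 0.900000
step 6 [3y] zero: DF = P = 8583/10000 ≈ 0.858300
step 7 [3.5y] zero: DF = P = 2021/2500 ≈ 0.808400
step 8 [4y] swap r/2=397/11868: DF=(1 − 397/11868·(0.995500+0.949300+0.945400+0.902100+0.900000+0.858300+0.808400))/(1+397/11868) = 3809/5000 ≈ 0.761800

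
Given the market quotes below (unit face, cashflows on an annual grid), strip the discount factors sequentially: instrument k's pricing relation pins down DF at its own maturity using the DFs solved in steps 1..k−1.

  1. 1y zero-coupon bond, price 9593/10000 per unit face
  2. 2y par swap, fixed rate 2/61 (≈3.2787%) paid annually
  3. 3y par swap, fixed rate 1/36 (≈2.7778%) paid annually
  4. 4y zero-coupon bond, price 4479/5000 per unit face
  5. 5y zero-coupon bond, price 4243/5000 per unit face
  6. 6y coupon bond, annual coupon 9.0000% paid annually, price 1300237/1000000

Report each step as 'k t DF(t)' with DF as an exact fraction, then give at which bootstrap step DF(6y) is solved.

step 1 [1y] zero: DF = P = 9593/10000 ≈ 0.959300
step 2 [2y] swap r/1=2/61: DF=(1 − 2/61·(0.959300))/(1+2/61) = 4689/5000 ≈ 0.937800
step 3 [3y] swap r/1=1/36: DF=(1 − 1/36·(0.959300+0.937800))/(1+1/36) = 9217/10000 ≈ 0.921700
step 4 [4y] zero: DF = P = 4479/5000 ≈ 0.895800
step 5 [5y] zero: DF = P = 4243/5000 ≈ 0.848600
step 6 [6y] bond c/1=9/100: DF=(1300237/1000000 − 9/100·(0.959300+0.937800+0.921700+0.895800+0.848600))/(1+9/100) = 8161/10000 ≈ 0.816100

1 1 9593/10000
2 2 4689/5000
3 3 9217/10000
4 4 4479/5000
5 5 4243/5000
6 6 8161/10000
DF(6y) is solved at step 6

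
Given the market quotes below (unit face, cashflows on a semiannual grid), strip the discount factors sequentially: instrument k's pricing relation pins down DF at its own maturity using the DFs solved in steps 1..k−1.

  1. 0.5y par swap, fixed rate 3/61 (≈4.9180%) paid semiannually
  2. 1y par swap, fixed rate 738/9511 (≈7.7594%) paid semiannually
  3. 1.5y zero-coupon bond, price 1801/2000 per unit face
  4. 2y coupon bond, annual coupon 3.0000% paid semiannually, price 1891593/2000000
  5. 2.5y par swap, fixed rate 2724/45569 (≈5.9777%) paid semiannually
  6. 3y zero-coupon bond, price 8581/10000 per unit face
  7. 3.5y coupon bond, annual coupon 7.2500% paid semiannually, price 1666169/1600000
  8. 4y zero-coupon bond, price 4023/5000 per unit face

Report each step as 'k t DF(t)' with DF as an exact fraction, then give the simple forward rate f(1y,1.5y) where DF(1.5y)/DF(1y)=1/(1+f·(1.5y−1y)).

1 1/2 122/125
2 1 4631/5000
3 3/2 1801/2000
4 2 1113/1250
5 5/2 4319/5000
6 3 8581/10000
7 7/2 1631/2000
8 4 4023/5000
f(1y,1.5y) = ((4631/5000)/(1801/2000) − 1)/(1/2) = 514/9005 ≈ 5.7079%

step 1 [0.5y] swap r/2=3/122: DF=(1 − 3/122·(0))/(1+3/122) = 122/125 ≈ 0.976000
step 2 [1y] swap r/2=369/9511: DF=(1 − 369/9511·(0.976000))/(1+369/9511) = 4631/5000 ≈ 0.926200
step 3 [1.5y] zero: DF = P = 1801/2000 ≈ 0.900500
step 4 [2y] bond c/2=3/200: DF=(1891593/2000000 − 3/200·(0.976000+0.926200+0.900500))/(1+3/200) = 1113/1250 ≈ 0.890400
step 5 [2.5y] swap r/2=1362/45569: DF=(1 − 1362/45569·(0.976000+0.926200+0.900500+0.890400))/(1+1362/45569) = 4319/5000 ≈ 0.863800
step 6 [3y] zero: DF = P = 8581/10000 ≈ 0.858100
step 7 [3.5y] bond c/2=29/800: DF=(1666169/1600000 − 29/800·(0.976000+0.926200+0.900500+0.890400+0.863800+0.858100))/(1+29/800) = 1631/2000 ≈ 0.815500
step 8 [4y] zero: DF = P = 4023/5000 ≈ 0.804600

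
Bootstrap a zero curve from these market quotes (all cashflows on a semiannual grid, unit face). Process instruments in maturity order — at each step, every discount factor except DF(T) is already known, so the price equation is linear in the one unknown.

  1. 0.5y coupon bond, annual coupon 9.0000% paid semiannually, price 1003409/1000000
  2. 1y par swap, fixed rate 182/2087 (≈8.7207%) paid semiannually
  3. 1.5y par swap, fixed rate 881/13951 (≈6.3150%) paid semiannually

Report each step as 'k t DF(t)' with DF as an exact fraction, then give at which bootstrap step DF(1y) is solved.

1 1/2 4801/5000
2 1 9181/10000
3 3/2 9119/10000
DF(1y) is solved at step 2

step 1 [0.5y] bond c/2=9/200: DF=(1003409/1000000 − 9/200·(0))/(1+9/200) = 4801/5000 ≈ 0.960200
step 2 [1y] swap r/2=91/2087: DF=(1 − 91/2087·(0.960200))/(1+91/2087) = 9181/10000 ≈ 0.918100
step 3 [1.5y] swap r/2=881/27902: DF=(1 − 881/27902·(0.960200+0.918100))/(1+881/27902) = 9119/10000 ≈ 0.911900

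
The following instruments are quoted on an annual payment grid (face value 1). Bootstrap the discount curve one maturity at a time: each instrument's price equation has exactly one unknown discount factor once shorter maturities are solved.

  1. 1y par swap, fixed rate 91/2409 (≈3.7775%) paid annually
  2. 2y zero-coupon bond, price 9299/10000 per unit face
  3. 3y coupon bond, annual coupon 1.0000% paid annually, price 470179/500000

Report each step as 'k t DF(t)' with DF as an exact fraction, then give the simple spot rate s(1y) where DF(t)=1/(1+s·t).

step 1 [1y] swap r/1=91/2409: DF=(1 − 91/2409·(0))/(1+91/2409) = 2409/2500 ≈ 0.963600
step 2 [2y] zero: DF = P = 9299/10000 ≈ 0.929900
step 3 [3y] bond c/1=1/100: DF=(470179/500000 − 1/100·(0.963600+0.929900))/(1+1/100) = 9123/10000 ≈ 0.912300

1 1 2409/2500
2 2 9299/10000
3 3 9123/10000
s(1y) = (1/(2409/2500) − 1)/(1) = 91/2409 ≈ 3.7775%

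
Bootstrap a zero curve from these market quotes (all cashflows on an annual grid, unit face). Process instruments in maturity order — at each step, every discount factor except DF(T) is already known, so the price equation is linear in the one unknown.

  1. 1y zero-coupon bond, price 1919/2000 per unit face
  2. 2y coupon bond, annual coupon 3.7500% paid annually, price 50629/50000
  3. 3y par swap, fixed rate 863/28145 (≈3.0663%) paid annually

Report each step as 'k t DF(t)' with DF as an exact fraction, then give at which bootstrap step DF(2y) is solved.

step 1 [1y] zero: DF = P = 1919/2000 ≈ 0.959500
step 2 [2y] bond c/1=3/80: DF=(50629/50000 − 3/80·(0.959500))/(1+3/80) = 9413/10000 ≈ 0.941300
step 3 [3y] swap r/1=863/28145: DF=(1 − 863/28145·(0.959500+0.941300))/(1+863/28145) = 9137/10000 ≈ 0.913700

1 1 1919/2000
2 2 9413/10000
3 3 9137/10000
DF(2y) is solved at step 2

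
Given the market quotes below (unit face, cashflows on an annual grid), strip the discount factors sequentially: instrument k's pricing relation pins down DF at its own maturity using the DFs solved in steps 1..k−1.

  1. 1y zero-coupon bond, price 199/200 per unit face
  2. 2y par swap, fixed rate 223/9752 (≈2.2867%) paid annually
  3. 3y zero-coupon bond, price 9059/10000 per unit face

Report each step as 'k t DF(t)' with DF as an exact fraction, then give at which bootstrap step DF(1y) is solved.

1 1 199/200
2 2 4777/5000
3 3 9059/10000
DF(1y) is solved at step 1

step 1 [1y] zero: DF = P = 199/200 ≈ 0.995000
step 2 [2y] swap r/1=223/9752: DF=(1 − 223/9752·(0.995000))/(1+223/9752) = 4777/5000 ≈ 0.955400
step 3 [3y] zero: DF = P = 9059/10000 ≈ 0.905900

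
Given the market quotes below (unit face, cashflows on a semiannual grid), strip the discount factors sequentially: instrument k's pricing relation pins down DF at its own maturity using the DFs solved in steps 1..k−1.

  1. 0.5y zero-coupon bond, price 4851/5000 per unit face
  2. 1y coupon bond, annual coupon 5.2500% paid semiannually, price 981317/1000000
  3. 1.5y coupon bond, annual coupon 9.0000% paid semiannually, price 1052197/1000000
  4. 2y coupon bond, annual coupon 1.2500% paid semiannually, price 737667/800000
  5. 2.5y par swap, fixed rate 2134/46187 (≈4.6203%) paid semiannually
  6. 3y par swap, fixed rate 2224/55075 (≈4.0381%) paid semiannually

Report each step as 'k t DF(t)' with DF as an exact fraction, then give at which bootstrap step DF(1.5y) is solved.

step 1 [0.5y] zero: DF = P = 4851/5000 ≈ 0.970200
step 2 [1y] bond c/2=21/800: DF=(981317/1000000 − 21/800·(0.970200))/(1+21/800) = 4657/5000 ≈ 0.931400
step 3 [1.5y] bond c/2=9/200: DF=(1052197/1000000 − 9/200·(0.970200+0.931400))/(1+9/200) = 37/40 ≈ 0.925000
step 4 [2y] bond c/2=1/160: DF=(737667/800000 − 1/160·(0.970200+0.931400+0.925000))/(1+1/160) = 2247/2500 ≈ 0.898800
step 5 [2.5y] swap r/2=1067/46187: DF=(1 − 1067/46187·(0.970200+0.931400+0.925000+0.898800))/(1+1067/46187) = 8933/10000 ≈ 0.893300
step 6 [3y] swap r/2=1112/55075: DF=(1 − 1112/55075·(0.970200+0.931400+0.925000+0.898800+0.893300))/(1+1112/55075) = 1111/1250 ≈ 0.888800

1 1/2 4851/5000
2 1 4657/5000
3 3/2 37/40
4 2 2247/2500
5 5/2 8933/10000
6 3 1111/1250
DF(1.5y) is solved at step 3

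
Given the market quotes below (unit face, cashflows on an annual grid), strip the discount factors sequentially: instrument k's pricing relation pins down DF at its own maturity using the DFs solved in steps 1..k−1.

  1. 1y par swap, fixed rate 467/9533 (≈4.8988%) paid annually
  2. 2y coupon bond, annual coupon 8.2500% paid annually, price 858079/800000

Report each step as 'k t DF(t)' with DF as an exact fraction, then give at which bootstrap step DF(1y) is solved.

step 1 [1y] swap r/1=467/9533: DF=(1 − 467/9533·(0))/(1+467/9533) = 9533/10000 ≈ 0.953300
step 2 [2y] bond c/1=33/400: DF=(858079/800000 − 33/400·(0.953300))/(1+33/400) = 4591/5000 ≈ 0.918200

1 1 9533/10000
2 2 4591/5000
DF(1y) is solved at step 1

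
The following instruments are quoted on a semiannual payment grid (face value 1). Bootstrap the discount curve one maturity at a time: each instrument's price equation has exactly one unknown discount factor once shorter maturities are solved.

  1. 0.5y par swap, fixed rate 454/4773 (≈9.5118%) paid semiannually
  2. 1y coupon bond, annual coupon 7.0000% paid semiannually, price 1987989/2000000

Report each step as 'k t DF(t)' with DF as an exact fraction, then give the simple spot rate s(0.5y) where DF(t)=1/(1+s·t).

1 1/2 4773/5000
2 1 9281/10000
s(0.5y) = (1/(4773/5000) − 1)/(1/2) = 454/4773 ≈ 9.5118%

step 1 [0.5y] swap r/2=227/4773: DF=(1 − 227/4773·(0))/(1+227/4773) = 4773/5000 ≈ 0.954600
step 2 [1y] bond c/2=7/200: DF=(1987989/2000000 − 7/200·(0.954600))/(1+7/200) = 9281/10000 ≈ 0.928100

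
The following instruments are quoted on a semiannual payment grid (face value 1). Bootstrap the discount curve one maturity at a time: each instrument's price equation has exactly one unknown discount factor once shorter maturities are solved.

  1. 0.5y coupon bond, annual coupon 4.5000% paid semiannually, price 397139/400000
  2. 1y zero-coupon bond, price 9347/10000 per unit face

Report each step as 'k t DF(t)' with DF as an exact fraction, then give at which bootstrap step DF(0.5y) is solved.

step 1 [0.5y] bond c/2=9/400: DF=(397139/400000 − 9/400·(0))/(1+9/400) = 971/1000 ≈ 0.971000
step 2 [1y] zero: DF = P = 9347/10000 ≈ 0.934700

1 1/2 971/1000
2 1 9347/10000
DF(0.5y) is solved at step 1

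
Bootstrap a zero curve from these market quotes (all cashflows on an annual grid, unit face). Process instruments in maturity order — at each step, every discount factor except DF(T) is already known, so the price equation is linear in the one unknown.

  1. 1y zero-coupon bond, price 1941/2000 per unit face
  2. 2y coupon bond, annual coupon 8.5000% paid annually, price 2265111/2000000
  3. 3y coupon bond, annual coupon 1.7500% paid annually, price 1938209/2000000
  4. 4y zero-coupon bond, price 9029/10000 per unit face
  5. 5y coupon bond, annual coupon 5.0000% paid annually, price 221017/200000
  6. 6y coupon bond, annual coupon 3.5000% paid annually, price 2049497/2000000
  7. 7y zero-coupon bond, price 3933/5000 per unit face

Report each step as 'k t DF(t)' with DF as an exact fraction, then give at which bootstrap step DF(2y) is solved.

1 1 1941/2000
2 2 4839/5000
3 3 9191/10000
4 4 9029/10000
5 5 4367/5000
6 6 4167/5000
7 7 3933/5000
DF(2y) is solved at step 2

step 1 [1y] zero: DF = P = 1941/2000 ≈ 0.970500
step 2 [2y] bond c/1=17/200: DF=(2265111/2000000 − 17/200·(0.970500))/(1+17/200) = 4839/5000 ≈ 0.967800
step 3 [3y] bond c/1=7/400: DF=(1938209/2000000 − 7/400·(0.970500+0.967800))/(1+7/400) = 9191/10000 ≈ 0.919100
step 4 [4y] zero: DF = P = 9029/10000 ≈ 0.902900
step 5 [5y] bond c/1=1/20: DF=(221017/200000 − 1/20·(0.970500+0.967800+0.919100+0.902900))/(1+1/20) = 4367/5000 ≈ 0.873400
step 6 [6y] bond c/1=7/200: DF=(2049497/2000000 − 7/200·(0.970500+0.967800+0.919100+0.902900+0.873400))/(1+7/200) = 4167/5000 ≈ 0.833400
step 7 [7y] zero: DF = P = 3933/5000 ≈ 0.786600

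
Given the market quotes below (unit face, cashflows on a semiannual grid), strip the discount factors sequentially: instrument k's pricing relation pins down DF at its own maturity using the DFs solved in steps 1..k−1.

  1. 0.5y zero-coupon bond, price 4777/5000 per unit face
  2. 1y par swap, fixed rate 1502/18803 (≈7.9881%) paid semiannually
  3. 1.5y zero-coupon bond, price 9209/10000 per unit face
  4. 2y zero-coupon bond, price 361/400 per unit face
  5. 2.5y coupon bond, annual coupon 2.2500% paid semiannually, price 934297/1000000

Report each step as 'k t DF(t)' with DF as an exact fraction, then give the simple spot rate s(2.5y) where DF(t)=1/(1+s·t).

step 1 [0.5y] zero: DF = P = 4777/5000 ≈ 0.955400
step 2 [1y] swap r/2=751/18803: DF=(1 − 751/18803·(0.955400))/(1+751/18803) = 9249/10000 ≈ 0.924900
step 3 [1.5y] zero: DF = P = 9209/10000 ≈ 0.920900
step 4 [2y] zero: DF = P = 361/400 ≈ 0.902500
step 5 [2.5y] bond c/2=9/800: DF=(934297/1000000 − 9/800·(0.955400+0.924900+0.920900+0.902500))/(1+9/800) = 8827/10000 ≈ 0.882700

1 1/2 4777/5000
2 1 9249/10000
3 3/2 9209/10000
4 2 361/400
5 5/2 8827/10000
s(2.5y) = (1/(8827/10000) − 1)/(5/2) = 2346/44135 ≈ 5.3155%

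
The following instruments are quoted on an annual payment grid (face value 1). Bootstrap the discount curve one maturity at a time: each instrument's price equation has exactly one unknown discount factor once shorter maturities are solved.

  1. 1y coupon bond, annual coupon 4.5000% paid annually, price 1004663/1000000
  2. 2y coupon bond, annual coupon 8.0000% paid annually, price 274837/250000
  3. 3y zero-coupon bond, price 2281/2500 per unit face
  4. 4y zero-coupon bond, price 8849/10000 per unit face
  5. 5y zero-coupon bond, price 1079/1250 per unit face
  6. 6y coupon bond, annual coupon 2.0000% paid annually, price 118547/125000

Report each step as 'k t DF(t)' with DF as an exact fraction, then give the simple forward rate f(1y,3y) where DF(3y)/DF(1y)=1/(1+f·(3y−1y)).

step 1 [1y] bond c/1=9/200: DF=(1004663/1000000 − 9/200·(0))/(1+9/200) = 4807/5000 ≈ 0.961400
step 2 [2y] bond c/1=2/25: DF=(274837/250000 − 2/25·(0.961400))/(1+2/25) = 9467/10000 ≈ 0.946700
step 3 [3y] zero: DF = P = 2281/2500 ≈ 0.912400
step 4 [4y] zero: DF = P = 8849/10000 ≈ 0.884900
step 5 [5y] zero: DF = P = 1079/1250 ≈ 0.863200
step 6 [6y] bond c/1=1/50: DF=(118547/125000 − 1/50·(0.961400+0.946700+0.912400+0.884900+0.863200))/(1+1/50) = 4201/5000 ≈ 0.840200

1 1 4807/5000
2 2 9467/10000
3 3 2281/2500
4 4 8849/10000
5 5 1079/1250
6 6 4201/5000
f(1y,3y) = ((4807/5000)/(2281/2500) − 1)/(2) = 245/9124 ≈ 2.6852%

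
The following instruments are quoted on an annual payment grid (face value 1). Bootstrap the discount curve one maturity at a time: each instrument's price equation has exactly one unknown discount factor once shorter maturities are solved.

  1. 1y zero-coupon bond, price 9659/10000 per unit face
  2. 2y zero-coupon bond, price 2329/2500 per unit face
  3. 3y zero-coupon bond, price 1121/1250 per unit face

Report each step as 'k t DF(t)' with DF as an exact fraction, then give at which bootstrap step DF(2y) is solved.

1 1 9659/10000
2 2 2329/2500
3 3 1121/1250
DF(2y) is solved at step 2

step 1 [1y] zero: DF = P = 9659/10000 ≈ 0.965900
step 2 [2y] zero: DF = P = 2329/2500 ≈ 0.931600
step 3 [3y] zero: DF = P = 1121/1250 ≈ 0.896800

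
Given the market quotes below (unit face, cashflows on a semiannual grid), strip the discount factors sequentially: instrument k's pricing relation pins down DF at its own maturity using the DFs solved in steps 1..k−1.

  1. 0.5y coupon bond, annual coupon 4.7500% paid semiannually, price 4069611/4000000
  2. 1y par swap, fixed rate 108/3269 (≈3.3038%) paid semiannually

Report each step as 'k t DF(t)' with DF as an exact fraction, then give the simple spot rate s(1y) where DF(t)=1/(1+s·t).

step 1 [0.5y] bond c/2=19/800: DF=(4069611/4000000 − 19/800·(0))/(1+19/800) = 4969/5000 ≈ 0.993800
step 2 [1y] swap r/2=54/3269: DF=(1 − 54/3269·(0.993800))/(1+54/3269) = 2419/2500 ≈ 0.967600

1 1/2 4969/5000
2 1 2419/2500
s(1y) = (1/(2419/2500) − 1)/(1) = 81/2419 ≈ 3.3485%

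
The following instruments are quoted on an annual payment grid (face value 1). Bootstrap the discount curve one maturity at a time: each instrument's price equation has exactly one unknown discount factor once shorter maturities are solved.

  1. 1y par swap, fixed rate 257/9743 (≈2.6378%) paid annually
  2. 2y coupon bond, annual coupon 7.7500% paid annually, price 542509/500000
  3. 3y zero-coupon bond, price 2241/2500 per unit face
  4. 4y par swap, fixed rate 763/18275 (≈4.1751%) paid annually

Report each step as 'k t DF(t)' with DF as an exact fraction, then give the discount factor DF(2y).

1 1 9743/10000
2 2 9369/10000
3 3 2241/2500
4 4 4237/5000
DF(2y) = 9369/10000 ≈ 0.936900

step 1 [1y] swap r/1=257/9743: DF=(1 − 257/9743·(0))/(1+257/9743) = 9743/10000 ≈ 0.974300
step 2 [2y] bond c/1=31/400: DF=(542509/500000 − 31/400·(0.974300))/(1+31/400) = 9369/10000 ≈ 0.936900
step 3 [3y] zero: DF = P = 2241/2500 ≈ 0.896400
step 4 [4y] swap r/1=763/18275: DF=(1 − 763/18275·(0.974300+0.936900+0.896400))/(1+763/18275) = 4237/5000 ≈ 0.847400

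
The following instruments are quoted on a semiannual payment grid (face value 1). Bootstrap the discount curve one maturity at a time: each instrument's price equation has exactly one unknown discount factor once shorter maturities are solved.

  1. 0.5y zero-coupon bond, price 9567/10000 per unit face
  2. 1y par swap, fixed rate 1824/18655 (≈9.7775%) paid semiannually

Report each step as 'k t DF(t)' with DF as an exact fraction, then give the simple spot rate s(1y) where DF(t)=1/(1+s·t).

step 1 [0.5y] zero: DF = P = 9567/10000 ≈ 0.956700
step 2 [1y] swap r/2=912/18655: DF=(1 − 912/18655·(0.956700))/(1+912/18655) = 568/625 ≈ 0.908800

1 1/2 9567/10000
2 1 568/625
s(1y) = (1/(568/625) − 1)/(1) = 57/568 ≈ 10.0352%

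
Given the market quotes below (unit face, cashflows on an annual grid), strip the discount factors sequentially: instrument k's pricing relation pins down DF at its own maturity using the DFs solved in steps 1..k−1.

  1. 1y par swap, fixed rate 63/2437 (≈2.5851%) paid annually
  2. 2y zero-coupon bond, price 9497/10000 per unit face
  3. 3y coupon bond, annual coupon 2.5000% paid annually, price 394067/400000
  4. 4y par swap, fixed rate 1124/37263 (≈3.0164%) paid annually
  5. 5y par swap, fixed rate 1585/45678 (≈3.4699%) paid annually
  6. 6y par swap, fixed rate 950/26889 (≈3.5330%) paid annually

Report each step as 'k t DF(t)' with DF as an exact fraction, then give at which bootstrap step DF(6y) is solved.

1 1 2437/2500
2 2 9497/10000
3 3 4571/5000
4 4 2219/2500
5 5 1683/2000
6 6 81/100
DF(6y) is solved at step 6

step 1 [1y] swap r/1=63/2437: DF=(1 − 63/2437·(0))/(1+63/2437) = 2437/2500 ≈ 0.974800
step 2 [2y] zero: DF = P = 9497/10000 ≈ 0.949700
step 3 [3y] bond c/1=1/40: DF=(394067/400000 − 1/40·(0.974800+0.949700))/(1+1/40) = 4571/5000 ≈ 0.914200
step 4 [4y] swap r/1=1124/37263: DF=(1 − 1124/37263·(0.974800+0.949700+0.914200))/(1+1124/37263) = 2219/2500 ≈ 0.887600
step 5 [5y] swap r/1=1585/45678: DF=(1 − 1585/45678·(0.974800+0.949700+0.914200+0.887600))/(1+1585/45678) = 1683/2000 ≈ 0.841500
step 6 [6y] swap r/1=950/26889: DF=(1 − 950/26889·(0.974800+0.949700+0.914200+0.887600+0.841500))/(1+950/26889) = 81/100 ≈ 0.810000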